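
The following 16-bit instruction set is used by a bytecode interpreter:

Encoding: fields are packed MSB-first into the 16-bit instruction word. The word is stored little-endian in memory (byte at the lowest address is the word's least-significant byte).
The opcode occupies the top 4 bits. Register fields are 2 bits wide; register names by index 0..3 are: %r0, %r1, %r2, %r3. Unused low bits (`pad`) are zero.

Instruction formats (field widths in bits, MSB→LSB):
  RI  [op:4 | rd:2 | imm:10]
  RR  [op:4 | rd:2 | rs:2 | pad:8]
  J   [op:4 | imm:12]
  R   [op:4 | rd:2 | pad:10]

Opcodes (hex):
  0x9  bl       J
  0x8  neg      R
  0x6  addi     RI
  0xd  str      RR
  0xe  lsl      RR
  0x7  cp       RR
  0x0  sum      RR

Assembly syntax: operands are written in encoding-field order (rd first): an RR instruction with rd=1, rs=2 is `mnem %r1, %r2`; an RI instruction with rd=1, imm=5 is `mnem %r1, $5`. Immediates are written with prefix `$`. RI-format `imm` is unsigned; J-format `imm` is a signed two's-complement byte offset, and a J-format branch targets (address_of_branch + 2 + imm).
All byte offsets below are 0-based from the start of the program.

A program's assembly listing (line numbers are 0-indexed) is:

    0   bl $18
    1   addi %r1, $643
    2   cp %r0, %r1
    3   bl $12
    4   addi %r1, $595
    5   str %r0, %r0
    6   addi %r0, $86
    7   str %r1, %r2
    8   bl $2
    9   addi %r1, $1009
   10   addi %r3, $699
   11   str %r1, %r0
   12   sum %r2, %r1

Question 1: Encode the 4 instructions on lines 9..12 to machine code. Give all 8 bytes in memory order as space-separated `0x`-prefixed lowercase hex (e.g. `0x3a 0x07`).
0xf1 0x67 0xbb 0x6e 0x00 0xd4 0x00 0x09

line 9 (addi): pack op=0x6:4|rd=1:2|imm=1009:10 = 0x67f1; little→ f1 67
line 10 (addi): pack op=0x6:4|rd=3:2|imm=699:10 = 0x6ebb; little→ bb 6e
line 11 (str): pack op=0xd:4|rd=1:2|rs=0:2|pad=0:8 = 0xd400; little→ 00 d4
line 12 (sum): pack op=0x0:4|rd=2:2|rs=1:2|pad=0:8 = 0x0900; little→ 00 09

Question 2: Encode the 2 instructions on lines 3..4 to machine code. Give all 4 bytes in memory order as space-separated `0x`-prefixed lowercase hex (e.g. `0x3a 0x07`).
0x0c 0x90 0x53 0x66

L3: bl op=0x9:4|imm=12:12 ⇒ 0x900c ⇒ little 0c 90
L4: addi op=0x6:4|rd=1:2|imm=595:10 ⇒ 0x6653 ⇒ little 53 66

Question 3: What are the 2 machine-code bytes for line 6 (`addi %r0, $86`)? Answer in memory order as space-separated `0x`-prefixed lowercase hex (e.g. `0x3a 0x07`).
0x56 0x60

line 6 (addi): pack op=0x6:4|rd=0:2|imm=86:10 = 0x6056; little→ 56 60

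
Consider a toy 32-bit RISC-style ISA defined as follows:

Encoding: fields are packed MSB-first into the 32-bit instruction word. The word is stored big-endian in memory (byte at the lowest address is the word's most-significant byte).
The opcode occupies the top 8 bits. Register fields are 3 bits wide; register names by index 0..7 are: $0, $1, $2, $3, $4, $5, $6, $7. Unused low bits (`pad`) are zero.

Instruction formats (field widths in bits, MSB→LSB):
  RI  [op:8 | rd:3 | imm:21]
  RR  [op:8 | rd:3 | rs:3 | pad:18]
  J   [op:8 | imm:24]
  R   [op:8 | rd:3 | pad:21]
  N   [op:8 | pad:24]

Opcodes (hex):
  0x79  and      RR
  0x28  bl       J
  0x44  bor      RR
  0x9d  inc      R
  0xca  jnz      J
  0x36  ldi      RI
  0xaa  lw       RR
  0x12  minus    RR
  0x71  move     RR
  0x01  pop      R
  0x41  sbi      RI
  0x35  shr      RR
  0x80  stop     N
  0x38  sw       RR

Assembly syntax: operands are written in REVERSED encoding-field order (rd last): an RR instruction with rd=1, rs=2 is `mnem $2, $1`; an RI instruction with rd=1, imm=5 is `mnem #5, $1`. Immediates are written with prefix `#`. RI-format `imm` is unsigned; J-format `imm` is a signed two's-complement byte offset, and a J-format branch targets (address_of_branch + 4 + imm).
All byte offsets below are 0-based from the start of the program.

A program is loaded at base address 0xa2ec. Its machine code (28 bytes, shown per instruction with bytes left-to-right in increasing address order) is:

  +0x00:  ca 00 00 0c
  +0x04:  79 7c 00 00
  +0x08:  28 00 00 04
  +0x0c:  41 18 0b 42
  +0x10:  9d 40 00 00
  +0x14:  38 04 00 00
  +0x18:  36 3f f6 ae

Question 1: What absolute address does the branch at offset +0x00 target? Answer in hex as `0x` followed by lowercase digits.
0xa2fc

+0x00: ca 00 00 0c ⇒ word 0xca00000c (big)
  top 8b → 0xca → jnz [J]
  [23:0] imm=12 = #12
  target = base 0xa2ec + off 0x00 + 4 + imm 12 = 0xa2fc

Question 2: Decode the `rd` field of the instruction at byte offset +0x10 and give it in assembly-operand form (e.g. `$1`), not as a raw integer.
$2

+0x10: 9d 40 00 00 ⇒ word 0x9d400000 (big)
  opcode bits[31:24]=0x9d: inc/R
  rd@[23:21]=0x2 ⇒ $2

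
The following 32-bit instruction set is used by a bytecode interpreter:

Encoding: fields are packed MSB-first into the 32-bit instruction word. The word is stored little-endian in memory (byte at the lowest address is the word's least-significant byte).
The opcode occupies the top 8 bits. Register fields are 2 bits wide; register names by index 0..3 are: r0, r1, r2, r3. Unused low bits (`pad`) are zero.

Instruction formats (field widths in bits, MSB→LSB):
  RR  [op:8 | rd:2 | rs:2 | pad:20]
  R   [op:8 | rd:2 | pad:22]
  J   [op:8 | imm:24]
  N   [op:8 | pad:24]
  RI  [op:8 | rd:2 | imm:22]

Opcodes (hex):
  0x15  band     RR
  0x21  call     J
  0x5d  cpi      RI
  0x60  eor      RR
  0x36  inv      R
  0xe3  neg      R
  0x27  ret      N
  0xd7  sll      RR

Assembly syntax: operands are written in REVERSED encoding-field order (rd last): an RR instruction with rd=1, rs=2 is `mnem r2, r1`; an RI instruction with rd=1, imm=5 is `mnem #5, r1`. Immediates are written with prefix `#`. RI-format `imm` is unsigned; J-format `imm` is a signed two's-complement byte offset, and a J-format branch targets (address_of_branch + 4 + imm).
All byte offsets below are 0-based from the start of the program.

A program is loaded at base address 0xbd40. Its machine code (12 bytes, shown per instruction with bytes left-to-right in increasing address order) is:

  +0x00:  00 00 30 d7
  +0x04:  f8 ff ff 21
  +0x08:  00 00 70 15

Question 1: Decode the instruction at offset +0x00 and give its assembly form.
sll r3, r0

[00] 00 00 30 d7 → 0xd7300000
  op=0xd7300000>>24=0xd7 ⇒ sll (RR)
  rd@[23:22]=0x0 ⇒ r0
  rs@[21:20]=0x3 ⇒ r3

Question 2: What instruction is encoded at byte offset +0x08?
band r3, r1

[08] 00 00 70 15 → 0x15700000
  opcode bits[31:24]=0x15: band/RR
  [23:22] rd=1 = r1
  [21:20] rs=3 = r3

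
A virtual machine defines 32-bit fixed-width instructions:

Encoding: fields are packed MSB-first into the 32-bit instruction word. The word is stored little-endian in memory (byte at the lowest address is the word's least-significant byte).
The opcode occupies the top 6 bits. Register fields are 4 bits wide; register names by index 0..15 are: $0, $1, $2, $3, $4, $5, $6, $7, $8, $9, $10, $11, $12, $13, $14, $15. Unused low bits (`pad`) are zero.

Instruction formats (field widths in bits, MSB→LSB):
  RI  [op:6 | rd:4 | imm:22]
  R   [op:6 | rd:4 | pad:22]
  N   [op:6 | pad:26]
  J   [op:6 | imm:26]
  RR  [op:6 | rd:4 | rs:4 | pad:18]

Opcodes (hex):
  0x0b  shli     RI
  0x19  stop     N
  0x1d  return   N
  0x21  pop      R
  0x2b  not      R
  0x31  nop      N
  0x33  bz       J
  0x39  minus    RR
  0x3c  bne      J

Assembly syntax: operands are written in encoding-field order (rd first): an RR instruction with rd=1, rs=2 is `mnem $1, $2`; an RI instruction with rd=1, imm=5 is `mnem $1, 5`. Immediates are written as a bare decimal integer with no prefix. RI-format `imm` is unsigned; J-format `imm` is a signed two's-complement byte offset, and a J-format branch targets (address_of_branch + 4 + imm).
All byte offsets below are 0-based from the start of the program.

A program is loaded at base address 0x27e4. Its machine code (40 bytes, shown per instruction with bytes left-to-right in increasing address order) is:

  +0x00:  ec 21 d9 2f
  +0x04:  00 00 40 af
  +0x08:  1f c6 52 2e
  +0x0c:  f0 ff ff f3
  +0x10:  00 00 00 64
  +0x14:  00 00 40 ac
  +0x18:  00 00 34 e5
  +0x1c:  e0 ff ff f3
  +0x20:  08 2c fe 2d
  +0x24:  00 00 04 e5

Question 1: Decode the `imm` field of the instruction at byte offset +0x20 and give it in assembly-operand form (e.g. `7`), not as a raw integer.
4074504

[20] 08 2c fe 2d → 0x2dfe2c08
  top 6b → 0xb → shli [RI]
  rd: (w>>22)&0xf=0x7 → $7
  imm: (w>>0)&0x3fffff=0x3e2c08 → 4074504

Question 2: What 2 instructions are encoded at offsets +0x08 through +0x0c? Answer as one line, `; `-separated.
shli $9, 1230367; bne -16

[08] 1f c6 52 2e → 0x2e52c61f
  top 6b → 0xb → shli [RI]
  rd: (w>>22)&0xf=0x9 → $9
  imm: (w>>0)&0x3fffff=0x12c61f → 1230367
[0c] f0 ff ff f3 → 0xf3fffff0
  top 6b → 0x3c → bne [J]
  imm: (w>>0)&0x3ffffff=0x3fffff0 (s26→-16) → -16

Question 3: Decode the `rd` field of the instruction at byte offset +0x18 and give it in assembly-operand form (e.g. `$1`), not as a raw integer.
[18] 00 00 34 e5 → 0xe5340000
  opcode bits[31:26]=0x39: minus/RR
  [25:22] rd=4 = $4
  [21:18] rs=13 = $13

$4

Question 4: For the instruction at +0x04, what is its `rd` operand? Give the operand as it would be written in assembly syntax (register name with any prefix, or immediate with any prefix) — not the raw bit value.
@+04  little-endian(00 00 40 af) = 0xaf400000
  top 6b → 0x2b → not [R]
  rd: (w>>22)&0xf=0xd → $13

$13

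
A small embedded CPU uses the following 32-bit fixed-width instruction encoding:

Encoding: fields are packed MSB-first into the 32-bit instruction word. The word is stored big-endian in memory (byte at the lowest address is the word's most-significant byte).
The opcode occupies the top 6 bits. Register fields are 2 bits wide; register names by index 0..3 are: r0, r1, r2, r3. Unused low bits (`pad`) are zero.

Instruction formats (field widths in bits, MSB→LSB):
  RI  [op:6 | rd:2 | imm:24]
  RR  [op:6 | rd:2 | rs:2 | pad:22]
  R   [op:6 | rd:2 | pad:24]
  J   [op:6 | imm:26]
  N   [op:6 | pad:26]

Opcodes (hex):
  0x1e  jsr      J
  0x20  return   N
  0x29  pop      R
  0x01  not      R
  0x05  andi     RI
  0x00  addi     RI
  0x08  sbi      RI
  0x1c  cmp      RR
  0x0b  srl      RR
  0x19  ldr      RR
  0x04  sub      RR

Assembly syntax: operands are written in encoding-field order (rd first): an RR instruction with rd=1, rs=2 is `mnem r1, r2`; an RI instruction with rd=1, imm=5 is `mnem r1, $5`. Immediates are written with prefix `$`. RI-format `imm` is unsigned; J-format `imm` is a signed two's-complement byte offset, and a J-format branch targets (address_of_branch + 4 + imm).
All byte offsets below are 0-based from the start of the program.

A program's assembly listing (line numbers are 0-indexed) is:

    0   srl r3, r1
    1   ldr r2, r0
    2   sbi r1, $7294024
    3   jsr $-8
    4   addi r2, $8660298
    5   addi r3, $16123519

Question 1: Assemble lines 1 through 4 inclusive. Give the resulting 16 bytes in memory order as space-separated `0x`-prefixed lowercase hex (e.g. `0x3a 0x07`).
1. ldr fields op=0x19:6|rd=2:2|rs=0:2|pad=0:22 → word 66000000h → 66 00 00 00
2. sbi fields op=0x8:6|rd=1:2|imm=7294024:24 → word 216f4c48h → 21 6f 4c 48
3. jsr fields op=0x1e:6|imm=-8:26 → word 7bfffff8h → 7b ff ff f8
4. addi fields op=0x0:6|rd=2:2|imm=8660298:24 → word 0284254ah → 02 84 25 4a

0x66 0x00 0x00 0x00 0x21 0x6f 0x4c 0x48 0x7b 0xff 0xff 0xf8 0x02 0x84 0x25 0x4a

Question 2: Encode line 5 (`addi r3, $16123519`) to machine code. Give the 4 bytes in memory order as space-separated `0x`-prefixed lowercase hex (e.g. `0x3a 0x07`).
5. addi fields op=0x0:6|rd=3:2|imm=16123519:24 → word 03f6067fh → 03 f6 06 7f

0x03 0xf6 0x06 0x7f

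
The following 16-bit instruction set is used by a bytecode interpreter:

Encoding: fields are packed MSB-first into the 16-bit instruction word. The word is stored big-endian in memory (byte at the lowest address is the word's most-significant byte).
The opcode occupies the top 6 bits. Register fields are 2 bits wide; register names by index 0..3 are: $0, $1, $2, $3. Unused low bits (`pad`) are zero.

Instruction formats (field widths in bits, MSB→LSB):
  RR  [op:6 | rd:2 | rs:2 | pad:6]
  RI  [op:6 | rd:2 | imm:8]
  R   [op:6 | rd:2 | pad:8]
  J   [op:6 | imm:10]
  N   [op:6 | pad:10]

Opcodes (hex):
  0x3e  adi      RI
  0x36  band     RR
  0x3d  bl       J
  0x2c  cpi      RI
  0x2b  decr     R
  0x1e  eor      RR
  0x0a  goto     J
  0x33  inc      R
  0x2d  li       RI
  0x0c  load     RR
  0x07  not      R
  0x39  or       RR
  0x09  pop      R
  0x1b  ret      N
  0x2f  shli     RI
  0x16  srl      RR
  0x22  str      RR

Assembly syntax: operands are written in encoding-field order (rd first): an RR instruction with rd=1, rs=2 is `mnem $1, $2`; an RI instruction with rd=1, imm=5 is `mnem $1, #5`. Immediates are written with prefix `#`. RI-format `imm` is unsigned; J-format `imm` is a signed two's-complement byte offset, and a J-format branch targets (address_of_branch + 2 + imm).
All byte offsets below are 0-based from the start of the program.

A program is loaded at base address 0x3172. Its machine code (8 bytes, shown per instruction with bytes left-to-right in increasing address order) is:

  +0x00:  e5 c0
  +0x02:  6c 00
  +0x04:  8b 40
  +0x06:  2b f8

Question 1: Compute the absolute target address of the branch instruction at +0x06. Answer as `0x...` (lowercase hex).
0x3172

+0x06: 2b f8 ⇒ word 0x2bf8 (big)
  opcode bits[15:10]=0xa: goto/J
  imm@[9:0]=0x3f8 (s10→-8) ⇒ #-8
  target = base 0x3172 + off 0x06 + 2 + imm -8 = 0x3172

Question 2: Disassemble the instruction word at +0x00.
@+00  big-endian(e5 c0) = 0xe5c0
  top 6b → 0x39 → or [RR]
  rd: (w>>8)&0x3=0x1 → $1
  rs: (w>>6)&0x3=0x3 → $3

or $1, $3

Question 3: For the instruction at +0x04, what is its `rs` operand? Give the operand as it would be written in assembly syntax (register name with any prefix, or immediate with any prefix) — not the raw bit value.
$1

@+04  big-endian(8b 40) = 0x8b40
  op=0x8b40>>10=0x22 ⇒ str (RR)
  rd@[9:8]=0x3 ⇒ $3
  rs@[7:6]=0x1 ⇒ $1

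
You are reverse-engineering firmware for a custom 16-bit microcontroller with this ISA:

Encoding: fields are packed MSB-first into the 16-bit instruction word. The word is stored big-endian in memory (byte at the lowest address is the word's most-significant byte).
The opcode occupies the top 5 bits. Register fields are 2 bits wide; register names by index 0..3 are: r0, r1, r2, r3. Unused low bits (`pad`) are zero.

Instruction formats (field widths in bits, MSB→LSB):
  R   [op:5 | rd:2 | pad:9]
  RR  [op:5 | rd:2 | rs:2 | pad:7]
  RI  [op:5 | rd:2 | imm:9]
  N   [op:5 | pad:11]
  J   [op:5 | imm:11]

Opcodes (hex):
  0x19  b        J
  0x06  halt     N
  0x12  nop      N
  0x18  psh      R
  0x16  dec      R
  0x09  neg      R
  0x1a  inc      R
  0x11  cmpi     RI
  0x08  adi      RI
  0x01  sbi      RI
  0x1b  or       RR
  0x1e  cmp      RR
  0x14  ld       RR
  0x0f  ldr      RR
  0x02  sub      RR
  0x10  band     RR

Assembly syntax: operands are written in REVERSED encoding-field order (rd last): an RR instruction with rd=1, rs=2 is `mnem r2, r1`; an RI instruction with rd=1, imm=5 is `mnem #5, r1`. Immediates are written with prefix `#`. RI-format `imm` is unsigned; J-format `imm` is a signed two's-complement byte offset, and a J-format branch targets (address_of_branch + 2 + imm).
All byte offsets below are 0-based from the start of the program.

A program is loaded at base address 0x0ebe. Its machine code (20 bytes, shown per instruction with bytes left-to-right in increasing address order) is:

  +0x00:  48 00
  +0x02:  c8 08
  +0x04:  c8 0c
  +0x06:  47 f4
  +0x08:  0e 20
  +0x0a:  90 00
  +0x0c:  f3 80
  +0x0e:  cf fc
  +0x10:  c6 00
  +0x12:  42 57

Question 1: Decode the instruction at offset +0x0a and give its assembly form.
nop

+0x0a: 90 00 ⇒ word 0x9000 (big)
  opcode bits[15:11]=0x12: nop/N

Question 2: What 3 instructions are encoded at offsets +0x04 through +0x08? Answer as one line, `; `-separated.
b #12; adi #500, r3; sbi #32, r3

+0x04: c8 0c ⇒ word 0xc80c (big)
  op=0xc80c>>11=0x19 ⇒ b (J)
  imm: (w>>0)&0x7ff=0xc → #12
+0x06: 47 f4 ⇒ word 0x47f4 (big)
  op=0x47f4>>11=0x8 ⇒ adi (RI)
  rd: (w>>9)&0x3=0x3 → r3
  imm: (w>>0)&0x1ff=0x1f4 → #500
+0x08: 0e 20 ⇒ word 0x0e20 (big)
  op=0x0e20>>11=0x1 ⇒ sbi (RI)
  rd: (w>>9)&0x3=0x3 → r3
  imm: (w>>0)&0x1ff=0x20 → #32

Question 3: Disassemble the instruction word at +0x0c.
@+0c  big-endian(f3 80) = 0xf380
  opcode bits[15:11]=0x1e: cmp/RR
  [10:9] rd=1 = r1
  [8:7] rs=3 = r3

cmp r3, r1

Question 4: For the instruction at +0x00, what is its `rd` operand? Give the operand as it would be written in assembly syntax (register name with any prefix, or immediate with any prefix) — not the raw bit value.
@+00  big-endian(48 00) = 0x4800
  op=0x4800>>11=0x9 ⇒ neg (R)
  [10:9] rd=0 = r0

r0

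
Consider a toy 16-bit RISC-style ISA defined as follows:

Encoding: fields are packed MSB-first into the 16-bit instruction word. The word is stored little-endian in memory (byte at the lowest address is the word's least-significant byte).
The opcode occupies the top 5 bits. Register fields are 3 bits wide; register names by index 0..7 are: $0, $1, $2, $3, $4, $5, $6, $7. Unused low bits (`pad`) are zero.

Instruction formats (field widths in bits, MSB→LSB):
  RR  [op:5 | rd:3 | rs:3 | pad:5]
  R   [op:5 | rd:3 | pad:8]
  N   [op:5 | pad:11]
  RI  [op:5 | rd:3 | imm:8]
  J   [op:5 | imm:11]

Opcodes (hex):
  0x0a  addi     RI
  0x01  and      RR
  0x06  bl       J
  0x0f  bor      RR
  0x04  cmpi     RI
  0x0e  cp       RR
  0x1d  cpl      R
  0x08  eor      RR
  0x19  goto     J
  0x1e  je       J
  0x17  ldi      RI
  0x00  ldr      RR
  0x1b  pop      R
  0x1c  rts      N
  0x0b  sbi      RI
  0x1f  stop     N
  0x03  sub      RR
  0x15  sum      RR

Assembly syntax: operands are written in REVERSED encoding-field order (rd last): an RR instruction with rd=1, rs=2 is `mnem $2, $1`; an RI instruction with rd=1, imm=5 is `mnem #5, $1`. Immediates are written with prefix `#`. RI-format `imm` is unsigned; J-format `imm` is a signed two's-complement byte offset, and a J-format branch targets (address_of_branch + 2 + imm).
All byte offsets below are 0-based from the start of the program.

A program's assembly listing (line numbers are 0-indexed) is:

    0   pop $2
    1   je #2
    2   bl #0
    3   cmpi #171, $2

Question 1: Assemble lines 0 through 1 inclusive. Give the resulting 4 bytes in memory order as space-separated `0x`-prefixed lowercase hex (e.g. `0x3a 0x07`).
0x00 0xda 0x02 0xf0

0. pop fields op=0x1b:5|rd=2:3|pad=0:8 → word da00h → 00 da
1. je fields op=0x1e:5|imm=2:11 → word f002h → 02 f0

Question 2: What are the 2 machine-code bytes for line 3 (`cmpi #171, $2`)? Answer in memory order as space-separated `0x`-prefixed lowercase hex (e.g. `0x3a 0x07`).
3. cmpi fields op=0x4:5|rd=2:3|imm=171:8 → word 22abh → ab 22

0xab 0x22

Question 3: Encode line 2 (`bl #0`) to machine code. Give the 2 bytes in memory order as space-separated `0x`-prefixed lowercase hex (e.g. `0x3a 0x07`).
0x00 0x30

L2: bl op=0x6:5|imm=0:11 ⇒ 0x3000 ⇒ little 00 30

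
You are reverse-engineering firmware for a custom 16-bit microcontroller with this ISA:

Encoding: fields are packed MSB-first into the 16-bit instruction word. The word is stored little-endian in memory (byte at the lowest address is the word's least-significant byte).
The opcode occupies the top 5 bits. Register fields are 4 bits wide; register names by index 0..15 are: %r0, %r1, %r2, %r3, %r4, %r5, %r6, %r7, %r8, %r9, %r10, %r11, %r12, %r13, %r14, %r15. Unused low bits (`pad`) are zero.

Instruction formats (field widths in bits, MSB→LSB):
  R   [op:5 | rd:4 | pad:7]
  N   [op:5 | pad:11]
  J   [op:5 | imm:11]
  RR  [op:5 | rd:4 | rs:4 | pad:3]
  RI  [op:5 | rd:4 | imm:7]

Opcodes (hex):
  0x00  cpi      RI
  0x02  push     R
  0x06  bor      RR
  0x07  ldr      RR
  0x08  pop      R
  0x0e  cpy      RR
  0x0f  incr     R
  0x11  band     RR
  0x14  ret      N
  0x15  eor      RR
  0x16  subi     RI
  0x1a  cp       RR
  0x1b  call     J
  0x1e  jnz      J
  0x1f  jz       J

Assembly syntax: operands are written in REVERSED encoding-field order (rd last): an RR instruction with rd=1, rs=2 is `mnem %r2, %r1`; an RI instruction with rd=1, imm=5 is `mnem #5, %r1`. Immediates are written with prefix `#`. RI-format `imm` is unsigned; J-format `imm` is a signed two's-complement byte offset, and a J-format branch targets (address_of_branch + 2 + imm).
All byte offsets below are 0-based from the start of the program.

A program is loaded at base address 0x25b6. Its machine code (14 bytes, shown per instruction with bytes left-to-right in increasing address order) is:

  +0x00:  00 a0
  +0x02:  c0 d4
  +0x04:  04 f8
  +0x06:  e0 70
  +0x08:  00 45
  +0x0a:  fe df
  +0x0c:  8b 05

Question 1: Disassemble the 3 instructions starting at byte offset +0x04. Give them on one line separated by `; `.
jz #4; cpy %r12, %r1; pop %r10

[04] 04 f8 → 0xf804
  op=0xf804>>11=0x1f ⇒ jz (J)
  [10:0] imm=4 = #4
[06] e0 70 → 0x70e0
  op=0x70e0>>11=0xe ⇒ cpy (RR)
  [10:7] rd=1 = %r1
  [6:3] rs=12 = %r12
[08] 00 45 → 0x4500
  op=0x4500>>11=0x8 ⇒ pop (R)
  [10:7] rd=10 = %r10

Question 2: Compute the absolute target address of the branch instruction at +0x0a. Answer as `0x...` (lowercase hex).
off 0x0a: read fe df as little → 0xdffe
  opcode bits[15:11]=0x1b: call/J
  [10:0] imm=2046 (s11→-2) = #-2
  target = base 0x25b6 + off 0x0a + 2 + imm -2 = 0x25c0

0x25c0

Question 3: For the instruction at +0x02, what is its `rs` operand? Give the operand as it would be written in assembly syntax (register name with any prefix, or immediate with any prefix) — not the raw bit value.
%r8

off 0x02: read c0 d4 as little → 0xd4c0
  op=0xd4c0>>11=0x1a ⇒ cp (RR)
  rd: (w>>7)&0xf=0x9 → %r9
  rs: (w>>3)&0xf=0x8 → %r8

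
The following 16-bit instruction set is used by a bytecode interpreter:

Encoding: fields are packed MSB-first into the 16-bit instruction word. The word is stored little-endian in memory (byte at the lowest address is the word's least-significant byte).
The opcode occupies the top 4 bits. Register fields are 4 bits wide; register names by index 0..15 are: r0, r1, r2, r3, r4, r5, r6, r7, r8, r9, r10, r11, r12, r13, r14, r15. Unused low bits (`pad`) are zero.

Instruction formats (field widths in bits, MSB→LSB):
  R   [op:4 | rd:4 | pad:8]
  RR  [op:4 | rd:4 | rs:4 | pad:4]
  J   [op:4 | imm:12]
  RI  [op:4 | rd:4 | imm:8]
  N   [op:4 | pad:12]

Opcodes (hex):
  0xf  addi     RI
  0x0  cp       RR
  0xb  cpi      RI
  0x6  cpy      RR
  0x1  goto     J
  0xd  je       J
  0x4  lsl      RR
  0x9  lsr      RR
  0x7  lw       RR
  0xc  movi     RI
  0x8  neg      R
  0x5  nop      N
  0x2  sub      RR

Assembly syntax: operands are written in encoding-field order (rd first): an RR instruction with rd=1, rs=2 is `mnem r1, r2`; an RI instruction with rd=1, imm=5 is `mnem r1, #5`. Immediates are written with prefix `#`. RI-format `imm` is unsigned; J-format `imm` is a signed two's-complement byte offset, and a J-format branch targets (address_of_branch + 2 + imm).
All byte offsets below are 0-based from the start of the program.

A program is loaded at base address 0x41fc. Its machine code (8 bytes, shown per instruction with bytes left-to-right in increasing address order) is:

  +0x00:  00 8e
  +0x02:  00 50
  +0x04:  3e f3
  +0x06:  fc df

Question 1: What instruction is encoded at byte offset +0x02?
[02] 00 50 → 0x5000
  op=0x5000>>12=0x5 ⇒ nop (N)

nop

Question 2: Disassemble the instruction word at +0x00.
neg r14

[00] 00 8e → 0x8e00
  op=0x8e00>>12=0x8 ⇒ neg (R)
  rd@[11:8]=0xe ⇒ r14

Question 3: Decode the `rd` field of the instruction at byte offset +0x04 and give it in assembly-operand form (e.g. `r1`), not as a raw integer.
@+04  little-endian(3e f3) = 0xf33e
  opcode bits[15:12]=0xf: addi/RI
  rd: (w>>8)&0xf=0x3 → r3
  imm: (w>>0)&0xff=0x3e → #62

r3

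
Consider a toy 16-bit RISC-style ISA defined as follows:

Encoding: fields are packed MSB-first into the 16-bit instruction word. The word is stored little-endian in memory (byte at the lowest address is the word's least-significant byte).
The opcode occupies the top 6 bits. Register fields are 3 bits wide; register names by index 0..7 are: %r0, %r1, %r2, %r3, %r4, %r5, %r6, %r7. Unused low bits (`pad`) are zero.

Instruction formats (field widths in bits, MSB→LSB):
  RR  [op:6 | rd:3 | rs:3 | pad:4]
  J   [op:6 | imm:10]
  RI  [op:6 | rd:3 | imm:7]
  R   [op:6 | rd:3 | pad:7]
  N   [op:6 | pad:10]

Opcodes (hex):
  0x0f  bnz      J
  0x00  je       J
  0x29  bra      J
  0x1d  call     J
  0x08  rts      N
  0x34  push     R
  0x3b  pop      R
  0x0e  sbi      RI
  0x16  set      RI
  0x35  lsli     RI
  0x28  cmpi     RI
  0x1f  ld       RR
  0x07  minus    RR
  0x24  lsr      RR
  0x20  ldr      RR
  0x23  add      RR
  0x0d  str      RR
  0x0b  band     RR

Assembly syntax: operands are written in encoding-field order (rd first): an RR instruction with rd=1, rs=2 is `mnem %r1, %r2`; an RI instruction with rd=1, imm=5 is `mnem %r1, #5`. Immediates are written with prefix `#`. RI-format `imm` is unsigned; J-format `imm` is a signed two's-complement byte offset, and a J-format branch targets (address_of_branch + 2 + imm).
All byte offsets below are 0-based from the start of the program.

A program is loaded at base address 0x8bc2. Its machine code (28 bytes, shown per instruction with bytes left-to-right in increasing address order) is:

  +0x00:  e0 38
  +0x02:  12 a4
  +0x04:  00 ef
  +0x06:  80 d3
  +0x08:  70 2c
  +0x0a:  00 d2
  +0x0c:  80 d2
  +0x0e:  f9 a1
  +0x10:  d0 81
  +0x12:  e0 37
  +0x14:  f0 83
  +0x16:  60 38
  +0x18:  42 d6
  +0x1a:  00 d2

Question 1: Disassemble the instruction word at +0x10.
ldr %r3, %r5

+0x10: d0 81 ⇒ word 0x81d0 (little)
  op=0x81d0>>10=0x20 ⇒ ldr (RR)
  rd: (w>>7)&0x7=0x3 → %r3
  rs: (w>>4)&0x7=0x5 → %r5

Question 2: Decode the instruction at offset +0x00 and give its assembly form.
[00] e0 38 → 0x38e0
  op=0x38e0>>10=0xe ⇒ sbi (RI)
  rd@[9:7]=0x1 ⇒ %r1
  imm@[6:0]=0x60 ⇒ #96

sbi %r1, #96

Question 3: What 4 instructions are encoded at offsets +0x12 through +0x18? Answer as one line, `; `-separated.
+0x12: e0 37 ⇒ word 0x37e0 (little)
  top 6b → 0xd → str [RR]
  rd@[9:7]=0x7 ⇒ %r7
  rs@[6:4]=0x6 ⇒ %r6
+0x14: f0 83 ⇒ word 0x83f0 (little)
  top 6b → 0x20 → ldr [RR]
  rd@[9:7]=0x7 ⇒ %r7
  rs@[6:4]=0x7 ⇒ %r7
+0x16: 60 38 ⇒ word 0x3860 (little)
  top 6b → 0xe → sbi [RI]
  rd@[9:7]=0x0 ⇒ %r0
  imm@[6:0]=0x60 ⇒ #96
+0x18: 42 d6 ⇒ word 0xd642 (little)
  top 6b → 0x35 → lsli [RI]
  rd@[9:7]=0x4 ⇒ %r4
  imm@[6:0]=0x42 ⇒ #66

str %r7, %r6; ldr %r7, %r7; sbi %r0, #96; lsli %r4, #66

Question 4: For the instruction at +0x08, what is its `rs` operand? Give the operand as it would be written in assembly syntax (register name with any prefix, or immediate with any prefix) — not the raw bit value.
%r7

off 0x08: read 70 2c as little → 0x2c70
  op=0x2c70>>10=0xb ⇒ band (RR)
  rd: (w>>7)&0x7=0x0 → %r0
  rs: (w>>4)&0x7=0x7 → %r7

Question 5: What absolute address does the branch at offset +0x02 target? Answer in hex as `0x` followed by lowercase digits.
0x8bd8

+0x02: 12 a4 ⇒ word 0xa412 (little)
  op=0xa412>>10=0x29 ⇒ bra (J)
  imm: (w>>0)&0x3ff=0x12 → #18
  target = base 0x8bc2 + off 0x02 + 2 + imm 18 = 0x8bd8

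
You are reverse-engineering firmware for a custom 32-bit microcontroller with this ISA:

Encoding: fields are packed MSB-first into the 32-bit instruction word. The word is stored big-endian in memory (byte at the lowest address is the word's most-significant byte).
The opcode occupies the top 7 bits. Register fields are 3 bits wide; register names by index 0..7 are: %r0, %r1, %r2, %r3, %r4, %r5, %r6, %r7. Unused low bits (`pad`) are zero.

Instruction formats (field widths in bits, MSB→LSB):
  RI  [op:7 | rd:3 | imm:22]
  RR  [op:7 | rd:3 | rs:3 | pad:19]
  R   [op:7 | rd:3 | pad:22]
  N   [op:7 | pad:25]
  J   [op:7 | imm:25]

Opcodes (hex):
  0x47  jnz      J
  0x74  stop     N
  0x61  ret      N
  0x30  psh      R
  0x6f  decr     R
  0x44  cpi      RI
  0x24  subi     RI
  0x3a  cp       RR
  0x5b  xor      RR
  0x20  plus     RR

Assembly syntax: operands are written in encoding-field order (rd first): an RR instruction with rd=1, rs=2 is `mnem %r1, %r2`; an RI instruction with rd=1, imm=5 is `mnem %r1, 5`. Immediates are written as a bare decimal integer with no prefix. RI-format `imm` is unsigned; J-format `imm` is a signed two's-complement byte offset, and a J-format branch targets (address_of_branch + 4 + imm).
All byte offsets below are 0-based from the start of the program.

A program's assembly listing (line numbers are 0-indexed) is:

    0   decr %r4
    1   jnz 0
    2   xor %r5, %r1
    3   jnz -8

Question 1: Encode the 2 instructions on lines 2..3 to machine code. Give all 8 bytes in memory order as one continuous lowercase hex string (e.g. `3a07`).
line 2 (xor): pack op=0x5b:7|rd=5:3|rs=1:3|pad=0:19 = 0xb7480000; big→ b7 48 00 00
line 3 (jnz): pack op=0x47:7|imm=-8:25 = 0x8ffffff8; big→ 8f ff ff f8

b74800008ffffff8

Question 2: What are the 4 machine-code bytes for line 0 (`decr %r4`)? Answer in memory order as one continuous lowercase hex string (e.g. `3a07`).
line 0 (decr): pack op=0x6f:7|rd=4:3|pad=0:22 = 0xdf000000; big→ df 00 00 00

df000000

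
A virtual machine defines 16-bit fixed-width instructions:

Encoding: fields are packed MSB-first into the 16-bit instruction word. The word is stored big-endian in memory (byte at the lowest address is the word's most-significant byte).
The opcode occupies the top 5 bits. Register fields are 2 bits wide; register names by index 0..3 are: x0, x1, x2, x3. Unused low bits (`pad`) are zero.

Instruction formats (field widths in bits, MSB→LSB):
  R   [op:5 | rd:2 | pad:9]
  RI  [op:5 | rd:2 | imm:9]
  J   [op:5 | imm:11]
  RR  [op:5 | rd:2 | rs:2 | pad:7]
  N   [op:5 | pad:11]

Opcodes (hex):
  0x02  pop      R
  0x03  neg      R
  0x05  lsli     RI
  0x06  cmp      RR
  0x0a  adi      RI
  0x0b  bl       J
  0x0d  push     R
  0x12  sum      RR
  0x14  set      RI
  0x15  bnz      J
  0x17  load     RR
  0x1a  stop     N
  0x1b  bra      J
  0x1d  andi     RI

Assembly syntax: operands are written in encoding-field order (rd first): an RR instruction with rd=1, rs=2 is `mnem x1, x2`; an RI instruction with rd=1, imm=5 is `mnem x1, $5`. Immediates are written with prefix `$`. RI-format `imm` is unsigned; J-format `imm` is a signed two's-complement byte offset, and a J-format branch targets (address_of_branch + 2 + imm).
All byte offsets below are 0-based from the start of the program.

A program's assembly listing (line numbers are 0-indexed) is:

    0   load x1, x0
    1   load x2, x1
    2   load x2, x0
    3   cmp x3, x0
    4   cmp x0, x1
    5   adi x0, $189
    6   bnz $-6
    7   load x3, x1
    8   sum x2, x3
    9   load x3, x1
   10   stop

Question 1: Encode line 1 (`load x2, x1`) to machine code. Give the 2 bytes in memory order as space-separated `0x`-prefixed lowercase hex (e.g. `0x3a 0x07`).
0xbc 0x80

L1: load op=0x17:5|rd=2:2|rs=1:2|pad=0:7 ⇒ 0xbc80 ⇒ big bc 80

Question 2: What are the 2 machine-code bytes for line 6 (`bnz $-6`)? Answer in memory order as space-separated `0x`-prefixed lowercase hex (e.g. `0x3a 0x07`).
line 6 (bnz): pack op=0x15:5|imm=-6:11 = 0xaffa; big→ af fa

0xaf 0xfa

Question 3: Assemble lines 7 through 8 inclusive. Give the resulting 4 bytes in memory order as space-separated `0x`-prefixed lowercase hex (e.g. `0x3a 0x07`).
0xbe 0x80 0x95 0x80

L7: load op=0x17:5|rd=3:2|rs=1:2|pad=0:7 ⇒ 0xbe80 ⇒ big be 80
L8: sum op=0x12:5|rd=2:2|rs=3:2|pad=0:7 ⇒ 0x9580 ⇒ big 95 80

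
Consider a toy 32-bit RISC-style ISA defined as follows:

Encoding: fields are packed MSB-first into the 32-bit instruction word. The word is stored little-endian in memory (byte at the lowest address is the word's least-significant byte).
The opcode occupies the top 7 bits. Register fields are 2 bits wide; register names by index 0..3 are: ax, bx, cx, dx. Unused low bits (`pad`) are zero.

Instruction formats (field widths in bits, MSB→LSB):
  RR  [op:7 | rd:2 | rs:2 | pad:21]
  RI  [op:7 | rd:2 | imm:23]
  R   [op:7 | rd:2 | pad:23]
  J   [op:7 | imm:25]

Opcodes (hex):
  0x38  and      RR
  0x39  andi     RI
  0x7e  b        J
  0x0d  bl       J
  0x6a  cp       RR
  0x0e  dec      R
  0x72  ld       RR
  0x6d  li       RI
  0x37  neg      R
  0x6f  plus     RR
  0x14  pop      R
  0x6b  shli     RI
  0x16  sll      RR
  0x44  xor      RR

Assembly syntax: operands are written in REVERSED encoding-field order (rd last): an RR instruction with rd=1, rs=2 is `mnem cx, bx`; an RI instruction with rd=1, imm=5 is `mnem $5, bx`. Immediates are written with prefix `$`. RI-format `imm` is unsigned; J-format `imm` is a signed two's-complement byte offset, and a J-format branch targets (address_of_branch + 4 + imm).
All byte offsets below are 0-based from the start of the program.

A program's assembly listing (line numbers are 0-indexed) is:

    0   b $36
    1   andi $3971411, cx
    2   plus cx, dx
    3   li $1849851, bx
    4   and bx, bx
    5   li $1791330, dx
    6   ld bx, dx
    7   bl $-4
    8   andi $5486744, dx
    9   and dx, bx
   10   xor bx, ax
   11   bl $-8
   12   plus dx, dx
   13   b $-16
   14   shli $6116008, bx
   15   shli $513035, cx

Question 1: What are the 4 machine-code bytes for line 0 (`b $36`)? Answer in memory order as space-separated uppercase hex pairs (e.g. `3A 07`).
24 00 00 FC

L0: b op=0x7e:7|imm=36:25 ⇒ 0xfc000024 ⇒ little 24 00 00 fc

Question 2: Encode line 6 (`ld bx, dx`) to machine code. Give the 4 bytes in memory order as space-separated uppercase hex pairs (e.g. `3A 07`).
00 00 A0 E5

L6: ld op=0x72:7|rd=3:2|rs=1:2|pad=0:21 ⇒ 0xe5a00000 ⇒ little 00 00 a0 e5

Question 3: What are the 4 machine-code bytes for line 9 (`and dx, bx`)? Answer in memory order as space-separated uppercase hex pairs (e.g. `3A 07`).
9. and fields op=0x38:7|rd=1:2|rs=3:2|pad=0:21 → word 70e00000h → 00 00 e0 70

00 00 E0 70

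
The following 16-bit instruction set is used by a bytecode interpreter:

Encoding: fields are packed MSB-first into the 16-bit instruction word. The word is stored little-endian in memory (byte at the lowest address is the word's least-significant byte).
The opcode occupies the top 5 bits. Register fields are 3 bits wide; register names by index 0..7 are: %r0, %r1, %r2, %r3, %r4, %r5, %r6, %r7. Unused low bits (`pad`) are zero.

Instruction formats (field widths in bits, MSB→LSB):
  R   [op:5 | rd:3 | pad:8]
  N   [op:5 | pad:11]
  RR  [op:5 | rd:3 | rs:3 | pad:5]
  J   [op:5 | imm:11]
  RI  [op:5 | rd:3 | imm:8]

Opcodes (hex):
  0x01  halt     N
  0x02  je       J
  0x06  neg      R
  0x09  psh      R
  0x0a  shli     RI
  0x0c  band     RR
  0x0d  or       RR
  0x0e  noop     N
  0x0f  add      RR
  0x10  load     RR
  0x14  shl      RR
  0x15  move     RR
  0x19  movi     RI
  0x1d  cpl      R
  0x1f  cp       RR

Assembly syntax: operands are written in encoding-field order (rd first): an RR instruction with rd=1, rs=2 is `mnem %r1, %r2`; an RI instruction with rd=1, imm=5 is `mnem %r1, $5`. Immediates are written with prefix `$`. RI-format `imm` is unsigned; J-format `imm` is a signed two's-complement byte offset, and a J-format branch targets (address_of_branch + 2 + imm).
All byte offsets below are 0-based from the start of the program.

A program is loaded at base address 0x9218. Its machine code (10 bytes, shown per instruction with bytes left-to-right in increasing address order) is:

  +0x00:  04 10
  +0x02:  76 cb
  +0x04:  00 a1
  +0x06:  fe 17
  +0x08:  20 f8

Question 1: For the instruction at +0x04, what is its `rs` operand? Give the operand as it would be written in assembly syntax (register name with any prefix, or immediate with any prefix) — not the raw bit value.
off 0x04: read 00 a1 as little → 0xa100
  opcode bits[15:11]=0x14: shl/RR
  rd: (w>>8)&0x7=0x1 → %r1
  rs: (w>>5)&0x7=0x0 → %r0

%r0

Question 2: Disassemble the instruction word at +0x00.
je $4

[00] 04 10 → 0x1004
  op=0x1004>>11=0x2 ⇒ je (J)
  imm: (w>>0)&0x7ff=0x4 → $4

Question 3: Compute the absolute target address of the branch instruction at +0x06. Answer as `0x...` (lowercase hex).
0x921e

off 0x06: read fe 17 as little → 0x17fe
  top 5b → 0x2 → je [J]
  imm@[10:0]=0x7fe (s11→-2) ⇒ $-2
  target = base 0x9218 + off 0x06 + 2 + imm -2 = 0x921e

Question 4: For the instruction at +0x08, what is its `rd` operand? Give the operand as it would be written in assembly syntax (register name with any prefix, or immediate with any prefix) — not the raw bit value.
%r0

[08] 20 f8 → 0xf820
  op=0xf820>>11=0x1f ⇒ cp (RR)
  rd: (w>>8)&0x7=0x0 → %r0
  rs: (w>>5)&0x7=0x1 → %r1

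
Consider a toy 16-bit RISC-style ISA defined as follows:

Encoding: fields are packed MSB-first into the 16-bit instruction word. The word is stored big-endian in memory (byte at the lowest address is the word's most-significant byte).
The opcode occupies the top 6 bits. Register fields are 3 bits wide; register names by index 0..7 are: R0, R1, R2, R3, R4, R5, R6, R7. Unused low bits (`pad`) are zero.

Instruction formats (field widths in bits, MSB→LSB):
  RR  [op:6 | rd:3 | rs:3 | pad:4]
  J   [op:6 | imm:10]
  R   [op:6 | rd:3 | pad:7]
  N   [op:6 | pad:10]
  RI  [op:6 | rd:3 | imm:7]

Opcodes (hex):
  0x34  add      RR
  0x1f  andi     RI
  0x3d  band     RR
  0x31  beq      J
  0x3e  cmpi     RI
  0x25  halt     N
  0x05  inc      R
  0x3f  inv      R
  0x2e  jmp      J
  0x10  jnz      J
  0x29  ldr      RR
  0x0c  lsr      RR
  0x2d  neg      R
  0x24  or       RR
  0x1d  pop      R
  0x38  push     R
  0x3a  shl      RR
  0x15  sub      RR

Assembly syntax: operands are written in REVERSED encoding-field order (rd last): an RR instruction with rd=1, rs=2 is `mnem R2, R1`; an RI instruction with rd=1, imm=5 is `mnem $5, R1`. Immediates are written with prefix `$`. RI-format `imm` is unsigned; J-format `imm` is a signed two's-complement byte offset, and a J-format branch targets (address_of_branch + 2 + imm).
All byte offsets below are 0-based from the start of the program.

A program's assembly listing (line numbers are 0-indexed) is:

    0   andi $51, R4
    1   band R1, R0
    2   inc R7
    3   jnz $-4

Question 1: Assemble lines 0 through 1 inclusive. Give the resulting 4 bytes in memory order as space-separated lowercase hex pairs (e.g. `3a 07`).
7e 33 f4 10

L0: andi op=0x1f:6|rd=4:3|imm=51:7 ⇒ 0x7e33 ⇒ big 7e 33
L1: band op=0x3d:6|rd=0:3|rs=1:3|pad=0:4 ⇒ 0xf410 ⇒ big f4 10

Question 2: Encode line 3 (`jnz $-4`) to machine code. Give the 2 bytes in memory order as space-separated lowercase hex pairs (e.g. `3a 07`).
43 fc

L3: jnz op=0x10:6|imm=-4:10 ⇒ 0x43fc ⇒ big 43 fc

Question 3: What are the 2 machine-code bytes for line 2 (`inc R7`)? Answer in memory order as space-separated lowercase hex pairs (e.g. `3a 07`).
L2: inc op=0x5:6|rd=7:3|pad=0:7 ⇒ 0x1780 ⇒ big 17 80

17 80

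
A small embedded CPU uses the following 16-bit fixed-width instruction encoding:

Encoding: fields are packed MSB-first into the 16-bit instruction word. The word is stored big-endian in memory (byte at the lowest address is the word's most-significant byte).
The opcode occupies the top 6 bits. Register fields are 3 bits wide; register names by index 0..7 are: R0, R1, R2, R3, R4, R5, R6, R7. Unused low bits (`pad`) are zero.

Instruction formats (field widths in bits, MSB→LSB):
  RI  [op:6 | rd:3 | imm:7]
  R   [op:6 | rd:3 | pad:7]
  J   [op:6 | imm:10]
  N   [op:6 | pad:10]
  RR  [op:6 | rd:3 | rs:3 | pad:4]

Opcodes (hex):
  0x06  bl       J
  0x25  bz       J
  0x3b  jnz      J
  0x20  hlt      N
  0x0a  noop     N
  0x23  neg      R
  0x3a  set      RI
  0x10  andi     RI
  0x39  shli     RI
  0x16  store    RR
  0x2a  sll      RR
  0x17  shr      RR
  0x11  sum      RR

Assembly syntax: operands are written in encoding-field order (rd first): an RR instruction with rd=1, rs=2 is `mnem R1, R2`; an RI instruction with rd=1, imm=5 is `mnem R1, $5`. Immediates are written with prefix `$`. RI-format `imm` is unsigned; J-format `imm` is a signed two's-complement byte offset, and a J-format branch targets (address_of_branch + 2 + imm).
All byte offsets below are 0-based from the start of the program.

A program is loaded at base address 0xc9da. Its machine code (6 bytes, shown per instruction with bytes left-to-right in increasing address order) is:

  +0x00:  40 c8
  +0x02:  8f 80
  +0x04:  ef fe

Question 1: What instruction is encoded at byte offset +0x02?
neg R7

off 0x02: read 8f 80 as big → 0x8f80
  op=0x8f80>>10=0x23 ⇒ neg (R)
  rd@[9:7]=0x7 ⇒ R7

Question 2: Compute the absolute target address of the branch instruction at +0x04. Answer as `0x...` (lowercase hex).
0xc9de

off 0x04: read ef fe as big → 0xeffe
  op=0xeffe>>10=0x3b ⇒ jnz (J)
  imm: (w>>0)&0x3ff=0x3fe (s10→-2) → $-2
  target = base 0xc9da + off 0x04 + 2 + imm -2 = 0xc9de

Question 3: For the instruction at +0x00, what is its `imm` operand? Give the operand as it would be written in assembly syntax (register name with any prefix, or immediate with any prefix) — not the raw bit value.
@+00  big-endian(40 c8) = 0x40c8
  top 6b → 0x10 → andi [RI]
  [9:7] rd=1 = R1
  [6:0] imm=72 = $72

$72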